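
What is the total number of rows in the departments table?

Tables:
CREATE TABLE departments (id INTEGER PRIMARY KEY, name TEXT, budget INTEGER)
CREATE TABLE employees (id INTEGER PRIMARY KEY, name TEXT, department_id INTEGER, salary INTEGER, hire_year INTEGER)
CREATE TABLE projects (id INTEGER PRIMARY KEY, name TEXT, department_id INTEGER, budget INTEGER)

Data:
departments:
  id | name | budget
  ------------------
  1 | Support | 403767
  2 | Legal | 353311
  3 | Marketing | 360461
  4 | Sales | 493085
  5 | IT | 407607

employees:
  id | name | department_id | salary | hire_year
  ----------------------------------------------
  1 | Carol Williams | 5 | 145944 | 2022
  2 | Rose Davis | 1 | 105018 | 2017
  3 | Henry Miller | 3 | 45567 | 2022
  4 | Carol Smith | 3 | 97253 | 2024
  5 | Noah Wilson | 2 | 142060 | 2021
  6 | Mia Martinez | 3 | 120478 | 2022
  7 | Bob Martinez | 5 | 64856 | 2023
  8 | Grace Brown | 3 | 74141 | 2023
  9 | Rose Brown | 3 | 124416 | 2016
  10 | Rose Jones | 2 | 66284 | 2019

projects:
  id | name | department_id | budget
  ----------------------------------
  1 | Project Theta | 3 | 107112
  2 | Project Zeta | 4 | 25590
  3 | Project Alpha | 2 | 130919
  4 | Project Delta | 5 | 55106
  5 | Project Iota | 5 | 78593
SELECT COUNT(*) FROM departments

Execution result:
5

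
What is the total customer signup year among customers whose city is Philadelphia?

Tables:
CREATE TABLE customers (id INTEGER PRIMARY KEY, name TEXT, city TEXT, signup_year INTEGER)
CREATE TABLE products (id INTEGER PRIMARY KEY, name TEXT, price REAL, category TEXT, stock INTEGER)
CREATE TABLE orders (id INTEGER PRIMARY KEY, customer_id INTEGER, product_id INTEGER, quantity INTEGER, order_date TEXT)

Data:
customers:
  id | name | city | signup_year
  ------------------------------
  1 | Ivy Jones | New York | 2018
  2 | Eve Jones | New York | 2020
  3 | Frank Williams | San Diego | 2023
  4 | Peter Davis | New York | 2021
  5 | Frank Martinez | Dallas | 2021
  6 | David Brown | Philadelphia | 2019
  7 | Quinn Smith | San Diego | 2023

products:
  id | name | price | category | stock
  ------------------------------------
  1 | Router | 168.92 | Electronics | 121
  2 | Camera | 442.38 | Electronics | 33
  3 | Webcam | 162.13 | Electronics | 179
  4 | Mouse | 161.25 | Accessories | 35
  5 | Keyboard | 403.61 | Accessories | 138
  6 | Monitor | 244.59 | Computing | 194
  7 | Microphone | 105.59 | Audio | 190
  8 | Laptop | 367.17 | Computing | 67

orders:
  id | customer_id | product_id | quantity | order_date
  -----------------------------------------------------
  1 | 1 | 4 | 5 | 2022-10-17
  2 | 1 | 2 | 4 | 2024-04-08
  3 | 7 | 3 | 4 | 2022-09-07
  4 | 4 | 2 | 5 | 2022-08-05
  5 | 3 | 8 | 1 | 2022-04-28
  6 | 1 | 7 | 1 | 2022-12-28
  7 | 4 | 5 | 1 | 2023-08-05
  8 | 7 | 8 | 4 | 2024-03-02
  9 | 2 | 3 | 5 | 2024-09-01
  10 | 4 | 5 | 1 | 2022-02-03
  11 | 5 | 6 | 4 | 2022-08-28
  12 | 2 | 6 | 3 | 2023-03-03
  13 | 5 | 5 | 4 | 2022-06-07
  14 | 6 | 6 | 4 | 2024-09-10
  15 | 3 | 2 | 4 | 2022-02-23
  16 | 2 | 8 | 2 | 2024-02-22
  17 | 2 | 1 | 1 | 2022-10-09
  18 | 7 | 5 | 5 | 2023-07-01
SELECT SUM(signup_year) FROM customers WHERE city = 'Philadelphia'

Execution result:
2019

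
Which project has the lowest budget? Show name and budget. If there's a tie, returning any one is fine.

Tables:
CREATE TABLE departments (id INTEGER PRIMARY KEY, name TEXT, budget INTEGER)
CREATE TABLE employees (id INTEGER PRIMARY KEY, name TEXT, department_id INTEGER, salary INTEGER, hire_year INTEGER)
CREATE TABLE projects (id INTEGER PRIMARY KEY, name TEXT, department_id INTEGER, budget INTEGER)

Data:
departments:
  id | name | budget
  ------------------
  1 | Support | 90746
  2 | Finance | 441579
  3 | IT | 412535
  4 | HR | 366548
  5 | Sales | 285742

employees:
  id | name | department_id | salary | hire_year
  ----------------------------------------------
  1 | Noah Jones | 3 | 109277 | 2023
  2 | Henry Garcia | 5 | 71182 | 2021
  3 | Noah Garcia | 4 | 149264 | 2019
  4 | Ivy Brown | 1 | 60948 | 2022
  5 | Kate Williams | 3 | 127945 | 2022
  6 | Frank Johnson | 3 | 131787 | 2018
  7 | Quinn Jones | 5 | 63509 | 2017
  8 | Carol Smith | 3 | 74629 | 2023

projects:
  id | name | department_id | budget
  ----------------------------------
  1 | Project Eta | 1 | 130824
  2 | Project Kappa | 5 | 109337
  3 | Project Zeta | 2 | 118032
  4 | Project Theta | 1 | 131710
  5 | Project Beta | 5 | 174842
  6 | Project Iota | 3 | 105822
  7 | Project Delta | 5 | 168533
SELECT name, budget FROM projects ORDER BY budget ASC LIMIT 1

Execution result:
name | budget
Project Iota | 105822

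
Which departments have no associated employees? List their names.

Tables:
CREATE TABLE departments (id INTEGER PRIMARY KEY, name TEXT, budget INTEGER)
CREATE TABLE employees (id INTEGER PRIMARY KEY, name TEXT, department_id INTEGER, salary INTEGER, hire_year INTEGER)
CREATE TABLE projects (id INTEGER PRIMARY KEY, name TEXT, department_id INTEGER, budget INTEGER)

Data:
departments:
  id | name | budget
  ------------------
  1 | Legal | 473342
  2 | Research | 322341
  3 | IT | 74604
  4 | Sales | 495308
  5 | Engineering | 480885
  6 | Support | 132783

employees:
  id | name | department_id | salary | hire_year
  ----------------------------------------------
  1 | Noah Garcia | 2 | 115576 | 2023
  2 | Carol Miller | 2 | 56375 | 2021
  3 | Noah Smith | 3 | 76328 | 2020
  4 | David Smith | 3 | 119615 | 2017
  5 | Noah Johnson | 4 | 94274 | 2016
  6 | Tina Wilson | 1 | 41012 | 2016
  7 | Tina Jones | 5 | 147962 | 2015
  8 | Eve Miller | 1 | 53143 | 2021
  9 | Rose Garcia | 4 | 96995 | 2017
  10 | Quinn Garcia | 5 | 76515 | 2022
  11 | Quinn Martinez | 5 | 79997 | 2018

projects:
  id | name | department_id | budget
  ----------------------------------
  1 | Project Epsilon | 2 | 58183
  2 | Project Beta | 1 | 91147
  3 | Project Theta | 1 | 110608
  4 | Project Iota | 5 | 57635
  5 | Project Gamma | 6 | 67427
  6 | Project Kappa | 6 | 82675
SELECT p.name FROM departments p LEFT JOIN employees c ON c.department_id = p.id WHERE c.id IS NULL

Execution result:
Support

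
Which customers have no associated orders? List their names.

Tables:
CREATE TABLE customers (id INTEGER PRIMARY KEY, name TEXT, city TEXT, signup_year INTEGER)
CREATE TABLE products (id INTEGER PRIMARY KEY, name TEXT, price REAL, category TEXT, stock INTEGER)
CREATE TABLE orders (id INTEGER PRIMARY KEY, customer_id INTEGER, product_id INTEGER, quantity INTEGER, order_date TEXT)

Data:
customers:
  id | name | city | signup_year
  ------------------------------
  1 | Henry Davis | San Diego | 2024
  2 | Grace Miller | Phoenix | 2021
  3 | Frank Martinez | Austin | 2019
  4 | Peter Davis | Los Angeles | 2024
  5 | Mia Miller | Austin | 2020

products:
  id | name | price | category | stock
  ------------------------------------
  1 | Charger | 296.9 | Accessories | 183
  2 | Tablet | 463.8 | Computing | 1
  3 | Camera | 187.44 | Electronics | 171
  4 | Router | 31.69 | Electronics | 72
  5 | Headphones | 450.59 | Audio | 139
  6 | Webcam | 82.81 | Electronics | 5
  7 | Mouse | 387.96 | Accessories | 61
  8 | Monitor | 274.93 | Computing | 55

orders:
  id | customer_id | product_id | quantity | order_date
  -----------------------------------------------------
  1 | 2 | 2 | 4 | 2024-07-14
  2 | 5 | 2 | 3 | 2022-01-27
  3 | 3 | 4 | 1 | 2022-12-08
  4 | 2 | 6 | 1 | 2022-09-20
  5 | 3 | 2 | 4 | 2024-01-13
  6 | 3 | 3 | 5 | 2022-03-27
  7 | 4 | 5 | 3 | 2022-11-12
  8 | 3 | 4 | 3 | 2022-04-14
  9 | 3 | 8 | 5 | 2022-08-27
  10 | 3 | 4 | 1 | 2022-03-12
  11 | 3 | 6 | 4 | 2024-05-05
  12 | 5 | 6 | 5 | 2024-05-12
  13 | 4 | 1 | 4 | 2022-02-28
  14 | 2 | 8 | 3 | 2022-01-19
SELECT p.name FROM customers p LEFT JOIN orders c ON c.customer_id = p.id WHERE c.id IS NULL

Execution result:
Henry Davis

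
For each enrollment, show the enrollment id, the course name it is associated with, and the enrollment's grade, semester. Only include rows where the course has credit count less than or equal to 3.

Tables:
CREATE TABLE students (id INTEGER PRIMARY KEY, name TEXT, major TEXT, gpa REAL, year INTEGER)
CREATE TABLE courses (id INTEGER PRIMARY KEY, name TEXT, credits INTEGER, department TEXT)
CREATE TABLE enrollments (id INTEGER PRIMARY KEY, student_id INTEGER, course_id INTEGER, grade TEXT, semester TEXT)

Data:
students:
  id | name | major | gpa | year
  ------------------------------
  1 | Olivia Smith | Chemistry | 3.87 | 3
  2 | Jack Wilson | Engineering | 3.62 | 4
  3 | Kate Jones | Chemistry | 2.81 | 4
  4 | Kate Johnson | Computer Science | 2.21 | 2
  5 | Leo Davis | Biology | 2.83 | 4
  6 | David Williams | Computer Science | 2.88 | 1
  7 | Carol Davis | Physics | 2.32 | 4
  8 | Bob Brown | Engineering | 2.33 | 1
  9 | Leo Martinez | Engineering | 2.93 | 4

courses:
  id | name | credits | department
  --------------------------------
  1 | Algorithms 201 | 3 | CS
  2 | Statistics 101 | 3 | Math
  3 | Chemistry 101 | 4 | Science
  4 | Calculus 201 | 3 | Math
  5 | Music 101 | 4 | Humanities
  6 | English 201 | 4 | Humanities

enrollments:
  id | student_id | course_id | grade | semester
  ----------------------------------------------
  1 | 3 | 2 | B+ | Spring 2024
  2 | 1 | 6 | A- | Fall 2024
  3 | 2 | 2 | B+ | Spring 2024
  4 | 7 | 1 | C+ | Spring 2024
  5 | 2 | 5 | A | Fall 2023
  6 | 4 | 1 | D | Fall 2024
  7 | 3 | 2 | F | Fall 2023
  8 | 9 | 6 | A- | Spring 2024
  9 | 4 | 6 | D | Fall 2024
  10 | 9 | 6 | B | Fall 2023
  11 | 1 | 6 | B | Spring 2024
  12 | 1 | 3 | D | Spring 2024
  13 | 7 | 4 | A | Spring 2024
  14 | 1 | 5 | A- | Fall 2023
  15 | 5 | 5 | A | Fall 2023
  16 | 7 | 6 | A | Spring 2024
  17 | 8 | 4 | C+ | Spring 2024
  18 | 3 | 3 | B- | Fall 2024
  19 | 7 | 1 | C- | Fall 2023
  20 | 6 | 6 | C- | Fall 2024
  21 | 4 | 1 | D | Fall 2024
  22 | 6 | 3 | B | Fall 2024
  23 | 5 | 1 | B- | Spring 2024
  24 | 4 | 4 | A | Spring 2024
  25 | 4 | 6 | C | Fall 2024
SELECT c.id, p.name AS course, c.grade, c.semester FROM enrollments c JOIN courses p ON c.course_id = p.id WHERE p.credits <= 3

Execution result:
id | course | grade | semester
1 | Statistics 101 | B+ | Spring 2024
3 | Statistics 101 | B+ | Spring 2024
4 | Algorithms 201 | C+ | Spring 2024
6 | Algorithms 201 | D | Fall 2024
7 | Statistics 101 | F | Fall 2023
13 | Calculus 201 | A | Spring 2024
17 | Calculus 201 | C+ | Spring 2024
19 | Algorithms 201 | C- | Fall 2023
21 | Algorithms 201 | D | Fall 2024
23 | Algorithms 201 | B- | Spring 2024
24 | Calculus 201 | A | Spring 2024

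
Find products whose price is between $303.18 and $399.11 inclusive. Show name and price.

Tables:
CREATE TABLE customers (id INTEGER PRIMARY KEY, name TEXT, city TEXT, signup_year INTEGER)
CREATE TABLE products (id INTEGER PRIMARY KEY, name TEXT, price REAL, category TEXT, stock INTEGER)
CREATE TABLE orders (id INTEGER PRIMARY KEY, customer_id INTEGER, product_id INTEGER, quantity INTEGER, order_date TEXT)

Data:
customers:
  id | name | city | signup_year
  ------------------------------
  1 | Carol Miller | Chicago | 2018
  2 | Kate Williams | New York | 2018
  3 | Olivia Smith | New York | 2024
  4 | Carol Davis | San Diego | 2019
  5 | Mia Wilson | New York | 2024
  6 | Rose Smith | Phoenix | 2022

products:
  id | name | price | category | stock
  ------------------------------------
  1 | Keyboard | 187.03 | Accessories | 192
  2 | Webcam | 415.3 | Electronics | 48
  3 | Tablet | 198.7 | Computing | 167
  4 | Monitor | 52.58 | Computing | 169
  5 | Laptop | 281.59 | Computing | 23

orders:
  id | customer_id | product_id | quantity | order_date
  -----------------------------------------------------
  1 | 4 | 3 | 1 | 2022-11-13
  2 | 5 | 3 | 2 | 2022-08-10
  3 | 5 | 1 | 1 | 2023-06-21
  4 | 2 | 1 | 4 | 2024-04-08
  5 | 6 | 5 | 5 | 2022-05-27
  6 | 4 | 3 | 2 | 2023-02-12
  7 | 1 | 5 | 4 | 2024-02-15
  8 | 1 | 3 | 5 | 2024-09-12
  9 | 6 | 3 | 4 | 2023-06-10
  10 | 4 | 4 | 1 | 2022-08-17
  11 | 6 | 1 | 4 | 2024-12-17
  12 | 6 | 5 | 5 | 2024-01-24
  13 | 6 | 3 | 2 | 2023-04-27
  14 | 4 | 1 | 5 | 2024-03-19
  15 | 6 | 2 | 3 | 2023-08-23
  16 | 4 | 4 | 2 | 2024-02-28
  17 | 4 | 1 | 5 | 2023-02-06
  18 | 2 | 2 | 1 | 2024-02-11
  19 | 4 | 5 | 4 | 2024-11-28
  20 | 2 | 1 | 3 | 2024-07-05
SELECT name, price FROM products WHERE price BETWEEN 303.18 AND 399.11

Execution result:
(no rows)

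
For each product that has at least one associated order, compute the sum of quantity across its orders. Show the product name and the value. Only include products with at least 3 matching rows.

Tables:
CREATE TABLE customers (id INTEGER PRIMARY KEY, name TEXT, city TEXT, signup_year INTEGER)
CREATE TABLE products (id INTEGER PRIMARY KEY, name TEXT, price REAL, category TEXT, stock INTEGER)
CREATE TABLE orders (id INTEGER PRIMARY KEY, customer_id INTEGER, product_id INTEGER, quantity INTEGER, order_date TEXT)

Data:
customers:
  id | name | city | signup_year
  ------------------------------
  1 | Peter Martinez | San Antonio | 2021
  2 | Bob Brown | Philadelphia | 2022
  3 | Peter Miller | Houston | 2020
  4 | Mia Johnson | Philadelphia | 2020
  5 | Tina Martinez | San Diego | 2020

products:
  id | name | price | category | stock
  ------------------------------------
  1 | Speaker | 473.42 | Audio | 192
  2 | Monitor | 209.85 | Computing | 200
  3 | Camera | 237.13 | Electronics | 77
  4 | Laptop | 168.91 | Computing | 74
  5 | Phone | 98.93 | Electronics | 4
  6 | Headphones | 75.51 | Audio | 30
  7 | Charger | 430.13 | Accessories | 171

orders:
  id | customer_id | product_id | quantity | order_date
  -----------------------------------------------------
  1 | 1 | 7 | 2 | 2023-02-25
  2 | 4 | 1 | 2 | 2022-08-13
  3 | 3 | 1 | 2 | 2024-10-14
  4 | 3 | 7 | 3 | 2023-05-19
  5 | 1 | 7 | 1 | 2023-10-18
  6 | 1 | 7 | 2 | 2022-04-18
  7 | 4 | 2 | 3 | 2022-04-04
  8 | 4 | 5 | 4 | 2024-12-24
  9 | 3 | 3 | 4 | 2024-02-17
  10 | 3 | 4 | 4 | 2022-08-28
SELECT p.name, SUM(c.quantity) AS sum_quantity FROM orders c JOIN products p ON c.product_id = p.id GROUP BY p.id, p.name HAVING COUNT(*) >= 3

Execution result:
name | sum_quantity
Charger | 8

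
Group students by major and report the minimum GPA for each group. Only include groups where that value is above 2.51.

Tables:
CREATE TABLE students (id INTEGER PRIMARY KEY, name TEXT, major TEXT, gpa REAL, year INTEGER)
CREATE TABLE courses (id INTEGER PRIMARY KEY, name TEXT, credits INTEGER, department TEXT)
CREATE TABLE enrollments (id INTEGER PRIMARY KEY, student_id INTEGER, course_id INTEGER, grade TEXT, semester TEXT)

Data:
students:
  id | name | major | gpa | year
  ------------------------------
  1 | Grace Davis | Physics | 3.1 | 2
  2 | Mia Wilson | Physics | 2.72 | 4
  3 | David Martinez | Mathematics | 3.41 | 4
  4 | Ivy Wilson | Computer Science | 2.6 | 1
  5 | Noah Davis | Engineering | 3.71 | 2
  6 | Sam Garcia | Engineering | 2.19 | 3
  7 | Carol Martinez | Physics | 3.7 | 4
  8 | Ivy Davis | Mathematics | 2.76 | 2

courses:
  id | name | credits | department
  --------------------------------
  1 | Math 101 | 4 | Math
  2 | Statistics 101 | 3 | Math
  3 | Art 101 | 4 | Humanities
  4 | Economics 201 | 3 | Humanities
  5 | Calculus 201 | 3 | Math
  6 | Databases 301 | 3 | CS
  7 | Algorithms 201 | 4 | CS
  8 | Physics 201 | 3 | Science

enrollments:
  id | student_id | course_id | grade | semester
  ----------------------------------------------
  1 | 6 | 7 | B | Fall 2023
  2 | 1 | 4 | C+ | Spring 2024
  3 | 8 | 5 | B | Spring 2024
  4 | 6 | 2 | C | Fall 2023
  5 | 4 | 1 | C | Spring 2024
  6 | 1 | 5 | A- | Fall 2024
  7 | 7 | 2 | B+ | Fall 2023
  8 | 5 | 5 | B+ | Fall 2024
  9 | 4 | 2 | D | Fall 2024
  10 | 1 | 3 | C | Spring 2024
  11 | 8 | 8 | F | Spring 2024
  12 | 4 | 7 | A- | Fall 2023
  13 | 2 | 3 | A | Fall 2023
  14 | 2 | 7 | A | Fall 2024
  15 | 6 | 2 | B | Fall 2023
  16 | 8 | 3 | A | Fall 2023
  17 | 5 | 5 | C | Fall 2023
SELECT major, MIN(gpa) AS min_gpa FROM students GROUP BY major HAVING MIN(gpa) > 2.51

Execution result:
major | min_gpa
Computer Science | 2.60
Mathematics | 2.76
Physics | 2.72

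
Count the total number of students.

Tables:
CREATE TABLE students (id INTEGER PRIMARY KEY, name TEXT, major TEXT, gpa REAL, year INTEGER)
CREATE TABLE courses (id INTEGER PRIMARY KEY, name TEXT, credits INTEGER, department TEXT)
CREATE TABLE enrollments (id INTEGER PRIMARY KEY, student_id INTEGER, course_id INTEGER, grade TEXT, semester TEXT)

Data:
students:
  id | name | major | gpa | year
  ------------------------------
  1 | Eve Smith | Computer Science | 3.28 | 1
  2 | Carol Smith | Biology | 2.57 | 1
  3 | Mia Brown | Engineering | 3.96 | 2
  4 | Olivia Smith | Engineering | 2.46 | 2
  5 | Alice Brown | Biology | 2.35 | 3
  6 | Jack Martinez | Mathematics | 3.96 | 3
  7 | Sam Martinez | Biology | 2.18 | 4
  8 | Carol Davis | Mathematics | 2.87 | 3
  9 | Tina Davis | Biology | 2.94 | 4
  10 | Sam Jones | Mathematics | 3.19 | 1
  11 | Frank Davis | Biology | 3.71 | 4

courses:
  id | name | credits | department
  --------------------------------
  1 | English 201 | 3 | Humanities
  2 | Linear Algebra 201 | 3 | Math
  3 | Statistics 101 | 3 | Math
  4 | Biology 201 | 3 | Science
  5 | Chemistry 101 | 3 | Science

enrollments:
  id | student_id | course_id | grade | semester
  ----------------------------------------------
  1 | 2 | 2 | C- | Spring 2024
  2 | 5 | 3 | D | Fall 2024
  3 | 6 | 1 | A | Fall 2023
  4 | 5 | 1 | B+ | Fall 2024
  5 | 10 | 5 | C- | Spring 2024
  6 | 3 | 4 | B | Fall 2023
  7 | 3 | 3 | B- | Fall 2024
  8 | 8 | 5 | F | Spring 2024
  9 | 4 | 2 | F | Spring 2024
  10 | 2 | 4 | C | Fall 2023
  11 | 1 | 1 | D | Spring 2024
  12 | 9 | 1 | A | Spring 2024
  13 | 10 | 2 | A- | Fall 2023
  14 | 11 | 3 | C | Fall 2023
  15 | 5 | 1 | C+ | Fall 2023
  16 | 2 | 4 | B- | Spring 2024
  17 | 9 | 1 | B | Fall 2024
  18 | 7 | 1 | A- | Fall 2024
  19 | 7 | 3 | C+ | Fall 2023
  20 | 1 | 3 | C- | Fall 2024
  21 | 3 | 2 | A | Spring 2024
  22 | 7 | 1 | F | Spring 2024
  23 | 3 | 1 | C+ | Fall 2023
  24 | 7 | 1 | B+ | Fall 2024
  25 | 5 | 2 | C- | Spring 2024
SELECT COUNT(*) FROM students

Execution result:
11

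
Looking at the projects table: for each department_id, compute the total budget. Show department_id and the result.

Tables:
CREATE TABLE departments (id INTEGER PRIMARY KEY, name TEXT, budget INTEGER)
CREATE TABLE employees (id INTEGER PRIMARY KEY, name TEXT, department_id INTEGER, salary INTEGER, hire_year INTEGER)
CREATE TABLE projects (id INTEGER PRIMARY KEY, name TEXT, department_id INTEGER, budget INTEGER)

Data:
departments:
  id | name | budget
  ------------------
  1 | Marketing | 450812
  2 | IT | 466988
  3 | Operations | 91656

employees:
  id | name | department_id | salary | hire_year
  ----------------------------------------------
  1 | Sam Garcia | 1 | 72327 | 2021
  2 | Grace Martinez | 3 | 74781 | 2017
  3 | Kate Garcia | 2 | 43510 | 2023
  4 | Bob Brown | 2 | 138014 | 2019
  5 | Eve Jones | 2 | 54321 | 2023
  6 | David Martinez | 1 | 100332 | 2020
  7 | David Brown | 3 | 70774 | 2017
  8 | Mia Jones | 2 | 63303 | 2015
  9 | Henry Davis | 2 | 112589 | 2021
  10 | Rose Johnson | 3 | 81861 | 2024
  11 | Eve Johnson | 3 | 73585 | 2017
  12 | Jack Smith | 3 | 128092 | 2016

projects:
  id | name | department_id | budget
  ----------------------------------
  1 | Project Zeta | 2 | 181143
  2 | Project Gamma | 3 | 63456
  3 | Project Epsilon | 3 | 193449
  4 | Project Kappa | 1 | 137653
SELECT department_id, SUM(budget) AS sum_budget FROM projects GROUP BY department_id

Execution result:
department_id | sum_budget
1 | 137653
2 | 181143
3 | 256905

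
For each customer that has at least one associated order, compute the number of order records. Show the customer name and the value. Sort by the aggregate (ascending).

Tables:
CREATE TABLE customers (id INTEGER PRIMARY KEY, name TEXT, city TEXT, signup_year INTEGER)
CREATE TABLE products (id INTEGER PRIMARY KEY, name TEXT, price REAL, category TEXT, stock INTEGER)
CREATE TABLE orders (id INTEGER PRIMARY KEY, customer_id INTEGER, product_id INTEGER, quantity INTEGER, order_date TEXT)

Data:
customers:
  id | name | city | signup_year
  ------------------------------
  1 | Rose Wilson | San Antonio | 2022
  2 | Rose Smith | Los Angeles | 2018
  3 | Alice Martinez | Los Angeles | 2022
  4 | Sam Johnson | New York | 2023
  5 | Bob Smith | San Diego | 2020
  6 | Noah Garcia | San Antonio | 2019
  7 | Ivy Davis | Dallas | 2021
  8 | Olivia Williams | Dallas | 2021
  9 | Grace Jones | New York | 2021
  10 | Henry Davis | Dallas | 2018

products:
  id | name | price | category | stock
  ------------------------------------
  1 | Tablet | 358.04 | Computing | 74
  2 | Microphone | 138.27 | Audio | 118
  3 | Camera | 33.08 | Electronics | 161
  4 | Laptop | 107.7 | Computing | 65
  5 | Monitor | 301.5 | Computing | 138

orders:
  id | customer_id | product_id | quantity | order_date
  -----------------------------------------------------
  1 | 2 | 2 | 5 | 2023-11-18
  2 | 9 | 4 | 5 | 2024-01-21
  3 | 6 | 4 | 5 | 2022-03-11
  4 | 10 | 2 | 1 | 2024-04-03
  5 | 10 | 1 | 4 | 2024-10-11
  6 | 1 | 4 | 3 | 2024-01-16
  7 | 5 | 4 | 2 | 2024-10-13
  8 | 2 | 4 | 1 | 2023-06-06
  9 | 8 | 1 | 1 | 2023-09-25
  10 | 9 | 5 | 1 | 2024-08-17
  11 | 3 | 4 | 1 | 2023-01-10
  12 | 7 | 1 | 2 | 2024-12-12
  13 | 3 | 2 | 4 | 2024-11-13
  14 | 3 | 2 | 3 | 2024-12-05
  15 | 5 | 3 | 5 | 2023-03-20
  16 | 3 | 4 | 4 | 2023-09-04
SELECT p.name, COUNT(*) AS n FROM orders c JOIN customers p ON c.customer_id = p.id GROUP BY p.id, p.name ORDER BY n ASC

Execution result:
name | n
Rose Wilson | 1
Noah Garcia | 1
Ivy Davis | 1
Olivia Williams | 1
Rose Smith | 2
Bob Smith | 2
Grace Jones | 2
Henry Davis | 2
Alice Martinez | 4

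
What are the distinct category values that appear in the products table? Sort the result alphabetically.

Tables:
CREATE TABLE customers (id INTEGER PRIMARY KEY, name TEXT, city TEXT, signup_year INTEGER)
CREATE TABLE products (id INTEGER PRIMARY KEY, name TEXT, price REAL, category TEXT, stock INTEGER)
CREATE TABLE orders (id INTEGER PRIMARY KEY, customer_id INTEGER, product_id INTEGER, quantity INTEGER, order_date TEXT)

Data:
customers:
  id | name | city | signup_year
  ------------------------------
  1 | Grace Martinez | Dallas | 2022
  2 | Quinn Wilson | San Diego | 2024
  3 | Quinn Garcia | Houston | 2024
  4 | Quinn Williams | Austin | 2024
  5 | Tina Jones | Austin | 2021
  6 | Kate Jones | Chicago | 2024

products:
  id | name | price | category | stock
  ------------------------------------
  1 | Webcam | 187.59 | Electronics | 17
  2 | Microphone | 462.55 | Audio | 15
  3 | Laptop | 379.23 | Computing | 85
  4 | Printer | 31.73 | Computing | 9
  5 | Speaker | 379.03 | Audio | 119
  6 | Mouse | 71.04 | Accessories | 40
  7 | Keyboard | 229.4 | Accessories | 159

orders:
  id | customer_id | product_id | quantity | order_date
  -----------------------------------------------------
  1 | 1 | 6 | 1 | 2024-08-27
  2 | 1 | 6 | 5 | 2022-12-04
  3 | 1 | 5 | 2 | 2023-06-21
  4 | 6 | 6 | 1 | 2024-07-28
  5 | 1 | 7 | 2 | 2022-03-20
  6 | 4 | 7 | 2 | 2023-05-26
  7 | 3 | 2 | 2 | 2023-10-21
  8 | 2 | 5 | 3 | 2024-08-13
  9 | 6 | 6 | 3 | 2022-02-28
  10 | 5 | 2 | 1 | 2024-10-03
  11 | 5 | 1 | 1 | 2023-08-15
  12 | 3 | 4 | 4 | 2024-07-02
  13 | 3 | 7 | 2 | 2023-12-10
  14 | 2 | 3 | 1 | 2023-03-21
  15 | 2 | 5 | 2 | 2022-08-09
SELECT DISTINCT category FROM products ORDER BY category

Execution result:
category
Accessories
Audio
Computing
Electronics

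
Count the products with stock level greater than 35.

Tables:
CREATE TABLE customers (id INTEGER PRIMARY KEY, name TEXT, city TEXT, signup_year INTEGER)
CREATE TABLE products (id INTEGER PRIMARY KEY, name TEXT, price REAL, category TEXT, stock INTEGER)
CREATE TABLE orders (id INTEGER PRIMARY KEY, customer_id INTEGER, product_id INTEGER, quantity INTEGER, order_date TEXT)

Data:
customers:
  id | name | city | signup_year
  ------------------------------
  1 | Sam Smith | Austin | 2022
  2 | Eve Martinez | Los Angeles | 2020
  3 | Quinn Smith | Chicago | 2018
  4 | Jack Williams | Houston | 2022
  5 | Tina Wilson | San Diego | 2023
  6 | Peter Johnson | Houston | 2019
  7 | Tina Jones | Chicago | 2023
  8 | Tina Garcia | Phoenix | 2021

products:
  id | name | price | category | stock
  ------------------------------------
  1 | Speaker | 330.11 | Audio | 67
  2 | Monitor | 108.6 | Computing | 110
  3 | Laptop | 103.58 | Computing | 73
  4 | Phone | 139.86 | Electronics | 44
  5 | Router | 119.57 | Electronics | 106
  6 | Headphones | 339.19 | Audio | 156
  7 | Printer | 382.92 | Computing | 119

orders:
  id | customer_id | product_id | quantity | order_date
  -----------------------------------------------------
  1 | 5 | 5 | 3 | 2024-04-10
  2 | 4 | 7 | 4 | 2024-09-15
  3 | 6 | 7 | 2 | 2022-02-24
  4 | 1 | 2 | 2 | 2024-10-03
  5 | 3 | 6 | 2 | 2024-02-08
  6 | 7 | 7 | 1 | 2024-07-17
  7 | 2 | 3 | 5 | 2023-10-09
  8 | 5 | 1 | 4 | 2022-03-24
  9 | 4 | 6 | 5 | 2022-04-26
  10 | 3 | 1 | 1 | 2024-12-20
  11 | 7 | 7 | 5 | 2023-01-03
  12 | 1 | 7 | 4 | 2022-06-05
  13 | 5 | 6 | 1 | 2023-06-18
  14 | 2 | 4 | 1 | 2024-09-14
SELECT COUNT(*) FROM products WHERE stock > 35

Execution result:
7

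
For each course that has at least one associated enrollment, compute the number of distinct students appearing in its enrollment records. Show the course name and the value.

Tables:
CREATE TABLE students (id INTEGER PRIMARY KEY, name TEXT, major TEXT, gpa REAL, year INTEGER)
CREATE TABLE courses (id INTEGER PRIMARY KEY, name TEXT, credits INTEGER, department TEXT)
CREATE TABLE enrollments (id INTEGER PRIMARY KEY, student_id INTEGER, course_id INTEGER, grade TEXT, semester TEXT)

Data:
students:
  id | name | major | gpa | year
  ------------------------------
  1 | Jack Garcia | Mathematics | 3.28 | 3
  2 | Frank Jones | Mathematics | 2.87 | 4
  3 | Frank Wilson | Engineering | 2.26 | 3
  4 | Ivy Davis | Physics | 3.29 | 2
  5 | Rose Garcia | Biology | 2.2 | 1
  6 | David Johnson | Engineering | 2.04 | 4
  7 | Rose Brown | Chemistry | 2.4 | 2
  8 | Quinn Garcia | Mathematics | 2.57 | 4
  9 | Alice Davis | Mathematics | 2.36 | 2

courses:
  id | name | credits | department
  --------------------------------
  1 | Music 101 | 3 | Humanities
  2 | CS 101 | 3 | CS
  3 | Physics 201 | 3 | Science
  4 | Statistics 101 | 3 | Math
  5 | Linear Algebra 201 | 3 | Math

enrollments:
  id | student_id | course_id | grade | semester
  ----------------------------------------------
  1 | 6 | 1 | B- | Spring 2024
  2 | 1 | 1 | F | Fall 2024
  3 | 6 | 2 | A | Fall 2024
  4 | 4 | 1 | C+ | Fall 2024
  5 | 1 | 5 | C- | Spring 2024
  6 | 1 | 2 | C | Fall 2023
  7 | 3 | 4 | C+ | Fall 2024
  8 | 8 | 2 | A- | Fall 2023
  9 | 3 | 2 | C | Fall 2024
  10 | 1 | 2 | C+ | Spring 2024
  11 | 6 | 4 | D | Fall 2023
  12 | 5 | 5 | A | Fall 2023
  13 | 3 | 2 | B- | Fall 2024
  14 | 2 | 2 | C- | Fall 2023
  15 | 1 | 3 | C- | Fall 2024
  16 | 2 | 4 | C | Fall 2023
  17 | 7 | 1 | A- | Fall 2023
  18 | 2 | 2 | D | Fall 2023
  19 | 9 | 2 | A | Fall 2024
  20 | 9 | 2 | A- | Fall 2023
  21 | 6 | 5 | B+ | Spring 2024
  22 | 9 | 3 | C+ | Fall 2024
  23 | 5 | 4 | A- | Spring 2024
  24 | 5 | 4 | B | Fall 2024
SELECT p.name, COUNT(DISTINCT c.student_id) AS distinct_student_count FROM enrollments c JOIN courses p ON c.course_id = p.id GROUP BY p.id, p.name

Execution result:
name | distinct_student_count
Music 101 | 4
CS 101 | 6
Physics 201 | 2
Statistics 101 | 4
Linear Algebra 201 | 3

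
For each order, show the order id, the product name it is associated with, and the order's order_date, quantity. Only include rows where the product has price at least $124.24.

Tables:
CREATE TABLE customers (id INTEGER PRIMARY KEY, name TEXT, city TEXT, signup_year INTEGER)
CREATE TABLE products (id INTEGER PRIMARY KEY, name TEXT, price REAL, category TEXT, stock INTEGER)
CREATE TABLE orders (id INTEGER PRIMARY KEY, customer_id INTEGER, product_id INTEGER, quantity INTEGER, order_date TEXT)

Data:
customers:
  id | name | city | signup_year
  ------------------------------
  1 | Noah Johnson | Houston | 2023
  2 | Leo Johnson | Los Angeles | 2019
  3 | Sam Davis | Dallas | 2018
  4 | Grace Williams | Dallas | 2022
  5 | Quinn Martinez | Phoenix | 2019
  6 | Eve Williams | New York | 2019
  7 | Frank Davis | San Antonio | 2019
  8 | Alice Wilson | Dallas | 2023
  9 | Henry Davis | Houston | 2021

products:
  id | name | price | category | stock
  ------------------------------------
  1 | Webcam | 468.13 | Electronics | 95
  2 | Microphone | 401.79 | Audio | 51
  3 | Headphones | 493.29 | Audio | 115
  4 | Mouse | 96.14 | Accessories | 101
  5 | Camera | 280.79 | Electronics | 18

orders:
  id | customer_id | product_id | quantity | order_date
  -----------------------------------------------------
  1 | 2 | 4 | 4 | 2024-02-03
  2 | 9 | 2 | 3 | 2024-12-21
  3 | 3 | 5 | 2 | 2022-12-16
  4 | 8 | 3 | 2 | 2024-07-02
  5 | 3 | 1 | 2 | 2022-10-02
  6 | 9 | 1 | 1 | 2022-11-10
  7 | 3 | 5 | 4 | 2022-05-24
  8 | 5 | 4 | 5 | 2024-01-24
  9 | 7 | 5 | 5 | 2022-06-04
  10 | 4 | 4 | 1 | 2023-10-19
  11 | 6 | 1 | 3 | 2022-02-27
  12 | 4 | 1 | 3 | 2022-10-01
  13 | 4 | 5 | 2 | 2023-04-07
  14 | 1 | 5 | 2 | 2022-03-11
SELECT c.id, p.name AS product, c.order_date, c.quantity FROM orders c JOIN products p ON c.product_id = p.id WHERE p.price >= 124.24

Execution result:
id | product | order_date | quantity
2 | Microphone | 2024-12-21 | 3
3 | Camera | 2022-12-16 | 2
4 | Headphones | 2024-07-02 | 2
5 | Webcam | 2022-10-02 | 2
6 | Webcam | 2022-11-10 | 1
7 | Camera | 2022-05-24 | 4
9 | Camera | 2022-06-04 | 5
11 | Webcam | 2022-02-27 | 3
12 | Webcam | 2022-10-01 | 3
13 | Camera | 2023-04-07 | 2
14 | Camera | 2022-03-11 | 2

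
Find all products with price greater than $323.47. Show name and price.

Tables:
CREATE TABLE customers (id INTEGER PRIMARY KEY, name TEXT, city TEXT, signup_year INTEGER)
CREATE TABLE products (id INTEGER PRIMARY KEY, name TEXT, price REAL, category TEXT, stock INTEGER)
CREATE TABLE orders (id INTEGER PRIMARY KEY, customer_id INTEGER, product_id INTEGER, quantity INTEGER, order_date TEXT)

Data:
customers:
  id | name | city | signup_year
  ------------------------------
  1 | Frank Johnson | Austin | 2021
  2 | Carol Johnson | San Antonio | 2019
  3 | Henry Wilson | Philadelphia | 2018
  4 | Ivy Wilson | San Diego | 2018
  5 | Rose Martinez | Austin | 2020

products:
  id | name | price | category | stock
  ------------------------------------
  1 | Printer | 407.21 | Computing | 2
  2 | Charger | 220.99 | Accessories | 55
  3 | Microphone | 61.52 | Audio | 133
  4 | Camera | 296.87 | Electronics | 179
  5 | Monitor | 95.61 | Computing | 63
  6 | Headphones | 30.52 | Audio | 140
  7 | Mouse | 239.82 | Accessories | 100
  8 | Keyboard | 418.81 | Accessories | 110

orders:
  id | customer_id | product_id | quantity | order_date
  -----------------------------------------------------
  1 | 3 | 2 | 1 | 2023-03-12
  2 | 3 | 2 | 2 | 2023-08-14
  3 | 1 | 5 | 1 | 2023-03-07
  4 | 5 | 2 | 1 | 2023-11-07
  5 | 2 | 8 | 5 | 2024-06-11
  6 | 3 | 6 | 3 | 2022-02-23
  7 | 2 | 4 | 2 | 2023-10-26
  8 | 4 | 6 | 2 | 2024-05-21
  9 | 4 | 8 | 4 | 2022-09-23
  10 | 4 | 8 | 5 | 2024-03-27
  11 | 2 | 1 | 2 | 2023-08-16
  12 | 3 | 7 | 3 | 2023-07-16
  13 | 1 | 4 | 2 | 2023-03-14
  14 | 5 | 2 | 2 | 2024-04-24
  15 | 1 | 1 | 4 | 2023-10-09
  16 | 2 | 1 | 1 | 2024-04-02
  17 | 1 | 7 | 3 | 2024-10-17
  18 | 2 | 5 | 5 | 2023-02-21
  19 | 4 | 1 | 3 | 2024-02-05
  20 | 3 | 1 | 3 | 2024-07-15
SELECT name, price FROM products WHERE price > 323.47

Execution result:
name | price
Printer | 407.21
Keyboard | 418.81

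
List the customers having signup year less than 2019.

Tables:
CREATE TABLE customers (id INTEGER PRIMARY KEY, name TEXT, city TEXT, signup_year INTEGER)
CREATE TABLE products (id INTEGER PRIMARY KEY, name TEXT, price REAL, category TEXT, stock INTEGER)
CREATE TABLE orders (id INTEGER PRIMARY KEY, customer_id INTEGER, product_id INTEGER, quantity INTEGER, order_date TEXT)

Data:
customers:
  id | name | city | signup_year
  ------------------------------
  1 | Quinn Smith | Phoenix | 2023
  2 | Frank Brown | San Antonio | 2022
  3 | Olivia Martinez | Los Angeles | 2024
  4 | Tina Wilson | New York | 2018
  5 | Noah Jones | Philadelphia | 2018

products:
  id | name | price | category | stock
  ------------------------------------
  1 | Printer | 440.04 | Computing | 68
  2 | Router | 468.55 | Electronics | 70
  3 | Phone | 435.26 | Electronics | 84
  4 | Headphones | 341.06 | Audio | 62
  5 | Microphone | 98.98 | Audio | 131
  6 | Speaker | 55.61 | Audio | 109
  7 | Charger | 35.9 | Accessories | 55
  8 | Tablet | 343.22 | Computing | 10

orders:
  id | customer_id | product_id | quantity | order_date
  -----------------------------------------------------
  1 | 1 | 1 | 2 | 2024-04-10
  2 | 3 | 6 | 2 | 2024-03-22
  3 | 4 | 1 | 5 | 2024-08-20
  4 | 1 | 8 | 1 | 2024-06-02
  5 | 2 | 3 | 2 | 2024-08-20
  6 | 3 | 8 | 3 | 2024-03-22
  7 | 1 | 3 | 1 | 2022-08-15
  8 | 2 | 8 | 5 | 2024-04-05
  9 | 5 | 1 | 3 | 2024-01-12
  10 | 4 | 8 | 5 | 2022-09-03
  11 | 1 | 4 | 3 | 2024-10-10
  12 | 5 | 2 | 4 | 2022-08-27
SELECT name, signup_year FROM customers WHERE signup_year < 2019

Execution result:
name | signup_year
Tina Wilson | 2018
Noah Jones | 2018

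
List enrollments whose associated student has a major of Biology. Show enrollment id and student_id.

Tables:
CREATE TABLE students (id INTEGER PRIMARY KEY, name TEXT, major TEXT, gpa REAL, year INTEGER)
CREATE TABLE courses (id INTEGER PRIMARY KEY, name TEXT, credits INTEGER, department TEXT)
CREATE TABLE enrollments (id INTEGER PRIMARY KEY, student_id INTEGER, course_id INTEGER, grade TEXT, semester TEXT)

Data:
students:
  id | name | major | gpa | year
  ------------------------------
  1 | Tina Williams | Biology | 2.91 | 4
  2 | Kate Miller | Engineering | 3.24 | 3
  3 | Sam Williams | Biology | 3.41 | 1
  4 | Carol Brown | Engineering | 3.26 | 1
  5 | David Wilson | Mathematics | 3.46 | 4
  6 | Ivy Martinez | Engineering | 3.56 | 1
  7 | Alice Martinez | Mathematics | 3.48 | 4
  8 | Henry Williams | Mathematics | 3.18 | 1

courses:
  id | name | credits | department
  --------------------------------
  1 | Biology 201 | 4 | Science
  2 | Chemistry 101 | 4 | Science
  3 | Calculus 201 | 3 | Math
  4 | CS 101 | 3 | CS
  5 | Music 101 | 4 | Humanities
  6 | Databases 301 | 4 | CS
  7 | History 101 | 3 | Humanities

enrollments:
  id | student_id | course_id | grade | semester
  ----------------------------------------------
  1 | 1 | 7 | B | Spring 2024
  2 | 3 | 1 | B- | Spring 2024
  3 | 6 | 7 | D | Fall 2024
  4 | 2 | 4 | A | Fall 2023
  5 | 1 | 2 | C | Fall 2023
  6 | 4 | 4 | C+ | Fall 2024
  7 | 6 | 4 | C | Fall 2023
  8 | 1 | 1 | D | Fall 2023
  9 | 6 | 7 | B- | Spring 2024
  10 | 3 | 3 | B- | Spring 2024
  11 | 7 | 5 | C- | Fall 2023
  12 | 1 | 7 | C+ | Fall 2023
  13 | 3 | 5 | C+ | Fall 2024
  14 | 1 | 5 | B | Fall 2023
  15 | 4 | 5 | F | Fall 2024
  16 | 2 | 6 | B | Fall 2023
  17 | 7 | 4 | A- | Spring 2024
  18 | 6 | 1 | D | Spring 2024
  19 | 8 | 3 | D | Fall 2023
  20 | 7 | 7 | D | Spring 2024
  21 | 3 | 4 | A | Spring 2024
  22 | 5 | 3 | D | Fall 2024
SELECT id, student_id FROM enrollments WHERE student_id IN (SELECT id FROM students WHERE major = 'Biology')

Execution result:
id | student_id
1 | 1
2 | 3
5 | 1
8 | 1
10 | 3
12 | 1
13 | 3
14 | 1
21 | 3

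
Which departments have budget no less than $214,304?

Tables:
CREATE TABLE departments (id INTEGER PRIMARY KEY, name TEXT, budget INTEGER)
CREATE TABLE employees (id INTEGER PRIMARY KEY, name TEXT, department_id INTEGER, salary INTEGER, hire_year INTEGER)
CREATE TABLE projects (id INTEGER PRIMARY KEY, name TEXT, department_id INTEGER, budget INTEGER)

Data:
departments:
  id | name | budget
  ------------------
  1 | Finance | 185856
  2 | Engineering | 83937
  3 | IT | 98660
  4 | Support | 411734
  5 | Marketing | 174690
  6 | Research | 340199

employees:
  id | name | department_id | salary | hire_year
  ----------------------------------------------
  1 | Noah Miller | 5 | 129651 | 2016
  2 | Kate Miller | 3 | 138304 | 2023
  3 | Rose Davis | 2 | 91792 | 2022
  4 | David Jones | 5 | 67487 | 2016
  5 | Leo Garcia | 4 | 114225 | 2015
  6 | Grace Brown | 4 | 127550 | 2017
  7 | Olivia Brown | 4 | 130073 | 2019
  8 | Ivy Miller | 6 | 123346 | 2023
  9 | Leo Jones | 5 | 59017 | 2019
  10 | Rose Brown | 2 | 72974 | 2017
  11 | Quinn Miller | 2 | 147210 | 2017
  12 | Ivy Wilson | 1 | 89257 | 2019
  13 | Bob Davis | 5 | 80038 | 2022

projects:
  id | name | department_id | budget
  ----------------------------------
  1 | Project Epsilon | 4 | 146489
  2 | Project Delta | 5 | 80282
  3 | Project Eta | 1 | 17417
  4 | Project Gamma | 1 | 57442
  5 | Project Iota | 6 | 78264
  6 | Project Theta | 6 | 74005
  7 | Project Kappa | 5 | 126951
SELECT name, budget FROM departments WHERE budget >= 214304

Execution result:
name | budget
Support | 411734
Research | 340199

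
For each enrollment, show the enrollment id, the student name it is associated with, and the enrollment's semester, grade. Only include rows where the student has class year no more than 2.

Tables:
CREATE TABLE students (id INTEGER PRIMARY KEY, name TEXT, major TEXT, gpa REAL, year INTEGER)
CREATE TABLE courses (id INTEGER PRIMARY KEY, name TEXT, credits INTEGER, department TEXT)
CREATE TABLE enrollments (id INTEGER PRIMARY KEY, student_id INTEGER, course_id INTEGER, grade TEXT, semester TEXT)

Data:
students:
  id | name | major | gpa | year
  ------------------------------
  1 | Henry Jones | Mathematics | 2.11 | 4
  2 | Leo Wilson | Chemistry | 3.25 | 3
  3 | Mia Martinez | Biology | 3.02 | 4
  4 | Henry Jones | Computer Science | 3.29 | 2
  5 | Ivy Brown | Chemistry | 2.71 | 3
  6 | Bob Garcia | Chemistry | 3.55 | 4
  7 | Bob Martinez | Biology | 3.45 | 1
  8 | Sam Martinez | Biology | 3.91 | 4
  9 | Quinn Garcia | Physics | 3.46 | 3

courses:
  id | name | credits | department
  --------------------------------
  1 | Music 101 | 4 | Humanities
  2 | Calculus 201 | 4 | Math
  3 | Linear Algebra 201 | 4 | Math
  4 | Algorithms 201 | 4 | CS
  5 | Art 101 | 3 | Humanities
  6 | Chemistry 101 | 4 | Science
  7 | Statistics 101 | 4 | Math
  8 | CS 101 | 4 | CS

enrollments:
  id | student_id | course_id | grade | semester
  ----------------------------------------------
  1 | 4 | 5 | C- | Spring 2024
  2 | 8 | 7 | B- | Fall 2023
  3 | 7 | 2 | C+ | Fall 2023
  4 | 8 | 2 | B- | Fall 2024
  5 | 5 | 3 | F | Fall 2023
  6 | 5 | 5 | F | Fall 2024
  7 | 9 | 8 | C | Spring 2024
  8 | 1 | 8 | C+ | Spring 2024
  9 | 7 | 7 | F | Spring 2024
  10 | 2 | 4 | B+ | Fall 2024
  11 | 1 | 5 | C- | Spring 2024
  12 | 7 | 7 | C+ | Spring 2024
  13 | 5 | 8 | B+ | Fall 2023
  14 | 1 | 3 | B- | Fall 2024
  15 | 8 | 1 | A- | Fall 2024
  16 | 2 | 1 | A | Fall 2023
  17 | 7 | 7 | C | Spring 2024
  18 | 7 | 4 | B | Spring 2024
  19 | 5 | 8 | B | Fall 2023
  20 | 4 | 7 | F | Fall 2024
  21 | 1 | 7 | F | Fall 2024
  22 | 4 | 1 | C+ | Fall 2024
SELECT c.id, p.name AS student, c.semester, c.grade FROM enrollments c JOIN students p ON c.student_id = p.id WHERE p.year <= 2

Execution result:
id | student | semester | grade
1 | Henry Jones | Spring 2024 | C-
3 | Bob Martinez | Fall 2023 | C+
9 | Bob Martinez | Spring 2024 | F
12 | Bob Martinez | Spring 2024 | C+
17 | Bob Martinez | Spring 2024 | C
18 | Bob Martinez | Spring 2024 | B
20 | Henry Jones | Fall 2024 | F
22 | Henry Jones | Fall 2024 | C+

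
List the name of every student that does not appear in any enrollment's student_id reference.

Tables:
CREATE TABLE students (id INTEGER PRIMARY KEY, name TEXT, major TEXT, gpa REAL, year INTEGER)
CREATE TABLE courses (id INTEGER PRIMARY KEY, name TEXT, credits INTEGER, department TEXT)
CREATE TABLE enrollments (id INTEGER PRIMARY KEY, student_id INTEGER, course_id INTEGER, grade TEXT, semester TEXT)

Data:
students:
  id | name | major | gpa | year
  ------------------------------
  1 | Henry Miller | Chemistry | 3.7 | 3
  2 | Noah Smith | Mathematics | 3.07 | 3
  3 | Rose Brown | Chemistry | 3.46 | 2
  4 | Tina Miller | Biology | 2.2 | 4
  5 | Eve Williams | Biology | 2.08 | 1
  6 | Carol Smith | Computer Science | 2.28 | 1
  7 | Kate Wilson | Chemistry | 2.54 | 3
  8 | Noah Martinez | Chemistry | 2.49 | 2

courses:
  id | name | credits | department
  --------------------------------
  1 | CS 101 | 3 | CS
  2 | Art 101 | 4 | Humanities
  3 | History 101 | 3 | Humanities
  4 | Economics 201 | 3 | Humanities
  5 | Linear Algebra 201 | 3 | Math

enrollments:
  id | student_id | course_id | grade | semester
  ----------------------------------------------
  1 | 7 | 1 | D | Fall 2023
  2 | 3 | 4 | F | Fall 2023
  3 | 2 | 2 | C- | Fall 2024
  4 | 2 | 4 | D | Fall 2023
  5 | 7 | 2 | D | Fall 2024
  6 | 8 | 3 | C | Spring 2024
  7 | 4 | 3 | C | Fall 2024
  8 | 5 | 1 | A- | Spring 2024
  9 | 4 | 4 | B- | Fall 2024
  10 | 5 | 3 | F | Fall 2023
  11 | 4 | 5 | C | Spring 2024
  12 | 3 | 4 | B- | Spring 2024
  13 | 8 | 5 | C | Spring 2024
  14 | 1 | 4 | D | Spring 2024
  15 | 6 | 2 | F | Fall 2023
SELECT p.name FROM students p LEFT JOIN enrollments c ON c.student_id = p.id WHERE c.id IS NULL

Execution result:
(no rows)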